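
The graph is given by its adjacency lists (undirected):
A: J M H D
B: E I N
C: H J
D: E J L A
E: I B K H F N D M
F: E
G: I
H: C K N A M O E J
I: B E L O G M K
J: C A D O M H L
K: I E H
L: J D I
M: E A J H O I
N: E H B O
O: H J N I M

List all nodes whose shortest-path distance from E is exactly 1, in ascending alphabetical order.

B, D, F, H, I, K, M, N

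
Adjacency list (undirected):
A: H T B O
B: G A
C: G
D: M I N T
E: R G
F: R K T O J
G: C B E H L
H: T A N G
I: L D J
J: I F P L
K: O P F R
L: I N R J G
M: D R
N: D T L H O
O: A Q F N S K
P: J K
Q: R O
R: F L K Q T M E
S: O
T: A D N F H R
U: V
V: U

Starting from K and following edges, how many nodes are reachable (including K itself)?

20

BFS from K visits: K, O, P, F, R, A, Q, N, S, J, T, L, M, E, H, B, D, I, G, C
Reachable nodes: 20 of 22 total.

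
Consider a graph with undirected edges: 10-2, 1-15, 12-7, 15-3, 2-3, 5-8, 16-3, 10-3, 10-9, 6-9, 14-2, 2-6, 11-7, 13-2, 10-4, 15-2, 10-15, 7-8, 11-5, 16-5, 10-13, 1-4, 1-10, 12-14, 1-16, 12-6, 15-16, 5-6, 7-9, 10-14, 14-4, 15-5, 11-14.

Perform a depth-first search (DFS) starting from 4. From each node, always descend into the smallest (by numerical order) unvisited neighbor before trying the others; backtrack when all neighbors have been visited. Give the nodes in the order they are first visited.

4 1 10 2 3 15 5 6 9 7 8 11 14 12 16 13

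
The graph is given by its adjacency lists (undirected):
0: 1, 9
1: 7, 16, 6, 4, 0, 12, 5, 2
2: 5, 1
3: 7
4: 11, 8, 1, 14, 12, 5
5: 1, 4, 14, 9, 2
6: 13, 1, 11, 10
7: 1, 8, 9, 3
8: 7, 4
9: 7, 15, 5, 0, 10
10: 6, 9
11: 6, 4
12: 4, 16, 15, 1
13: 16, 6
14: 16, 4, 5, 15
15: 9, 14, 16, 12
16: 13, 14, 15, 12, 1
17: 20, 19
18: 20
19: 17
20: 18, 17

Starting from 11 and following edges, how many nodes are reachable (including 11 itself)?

17

BFS from 11 visits: 11, 6, 4, 13, 1, 10, 8, 14, 12, 5, 16, 7, 0, 2, 9, 15, 3
Reachable nodes: 17 of 21 total.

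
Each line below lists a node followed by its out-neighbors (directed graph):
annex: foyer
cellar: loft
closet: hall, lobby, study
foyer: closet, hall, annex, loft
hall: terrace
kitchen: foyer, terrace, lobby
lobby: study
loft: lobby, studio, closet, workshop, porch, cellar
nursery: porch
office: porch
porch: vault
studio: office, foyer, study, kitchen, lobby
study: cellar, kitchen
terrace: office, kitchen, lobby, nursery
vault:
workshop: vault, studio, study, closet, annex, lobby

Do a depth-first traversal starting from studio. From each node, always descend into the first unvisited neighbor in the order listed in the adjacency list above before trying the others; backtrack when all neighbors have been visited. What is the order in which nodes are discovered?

studio, office, porch, vault, foyer, closet, hall, terrace, kitchen, lobby, study, cellar, loft, workshop, annex, nursery

Visit studio
studio → office
office → porch
porch → vault
studio → foyer
foyer → closet
closet → hall
hall → terrace
terrace → kitchen
kitchen → lobby
lobby → study
study → cellar
cellar → loft
loft → workshop
workshop → annex
terrace → nursery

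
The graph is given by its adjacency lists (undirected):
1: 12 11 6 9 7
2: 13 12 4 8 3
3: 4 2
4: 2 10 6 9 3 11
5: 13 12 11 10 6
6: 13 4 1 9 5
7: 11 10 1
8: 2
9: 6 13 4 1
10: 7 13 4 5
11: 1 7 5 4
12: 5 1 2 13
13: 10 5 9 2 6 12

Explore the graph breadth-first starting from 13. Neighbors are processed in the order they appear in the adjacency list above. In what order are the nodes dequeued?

13 → 10 → 5 → 9 → 2 → 6 → 12 → 7 → 4 → 11 → 1 → 8 → 3

Visit 13; enqueue 10, 5, 9, 2, 6, 12 → queue [10, 5, 9, 2, 6, 12]
Visit 10; enqueue 7, 4 → queue [5, 9, 2, 6, 12, 7, 4]
Visit 5; enqueue 11 → queue [9, 2, 6, 12, 7, 4, 11]
Visit 9; enqueue 1 → queue [2, 6, 12, 7, 4, 11, 1]
Visit 2; enqueue 8, 3 → queue [6, 12, 7, 4, 11, 1, 8, 3]
Visit 6 → queue [12, 7, 4, 11, 1, 8, 3]
Visit 12 → queue [7, 4, 11, 1, 8, 3]
Visit 7 → queue [4, 11, 1, 8, 3]
Visit 4 → queue [11, 1, 8, 3]
Visit 11 → queue [1, 8, 3]
Visit 1 → queue [8, 3]
Visit 8 → queue [3]
Visit 3 → queue []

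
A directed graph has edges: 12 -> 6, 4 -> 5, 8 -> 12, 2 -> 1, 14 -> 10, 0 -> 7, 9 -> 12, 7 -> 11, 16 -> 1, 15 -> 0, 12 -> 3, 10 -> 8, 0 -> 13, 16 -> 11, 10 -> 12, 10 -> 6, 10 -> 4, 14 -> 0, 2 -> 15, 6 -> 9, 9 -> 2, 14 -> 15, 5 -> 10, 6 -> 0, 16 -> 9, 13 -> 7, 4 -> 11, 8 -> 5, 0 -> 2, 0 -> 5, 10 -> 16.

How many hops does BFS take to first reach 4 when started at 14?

2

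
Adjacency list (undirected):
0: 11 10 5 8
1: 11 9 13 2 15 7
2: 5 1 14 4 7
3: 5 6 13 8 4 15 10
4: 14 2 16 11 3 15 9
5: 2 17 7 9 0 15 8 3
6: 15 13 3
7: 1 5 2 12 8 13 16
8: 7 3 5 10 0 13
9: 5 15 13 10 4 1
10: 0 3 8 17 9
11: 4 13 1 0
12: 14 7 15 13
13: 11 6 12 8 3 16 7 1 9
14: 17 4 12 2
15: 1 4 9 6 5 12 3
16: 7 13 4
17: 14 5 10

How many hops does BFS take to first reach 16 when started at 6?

Level 0: 6
Level 1: 3, 13, 15
Level 2: 1, 4, 5, 7, 8, 9, 10, 11, 12, 16
Level 3: 0, 2, 14, 17
16 first appears at level 2.

2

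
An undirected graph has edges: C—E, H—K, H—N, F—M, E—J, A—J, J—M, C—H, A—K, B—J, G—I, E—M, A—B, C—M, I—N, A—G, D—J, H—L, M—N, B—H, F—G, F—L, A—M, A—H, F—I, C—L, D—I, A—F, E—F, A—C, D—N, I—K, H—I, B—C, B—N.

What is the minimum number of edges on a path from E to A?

Level 0: E
Level 1: C, F, J, M
Level 2: A, B, D, G, H, I, L, N
Level 3: K
A first appears at level 2.

2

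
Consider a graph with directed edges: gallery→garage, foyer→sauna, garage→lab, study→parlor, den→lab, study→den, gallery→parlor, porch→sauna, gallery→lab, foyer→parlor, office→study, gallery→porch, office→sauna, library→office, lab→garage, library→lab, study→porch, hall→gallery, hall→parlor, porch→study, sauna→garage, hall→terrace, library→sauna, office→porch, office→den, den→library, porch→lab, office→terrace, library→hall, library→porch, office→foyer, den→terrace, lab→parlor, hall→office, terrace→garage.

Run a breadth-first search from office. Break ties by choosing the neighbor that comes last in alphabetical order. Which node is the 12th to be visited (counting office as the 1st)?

Visit office; enqueue terrace, study, sauna, porch, foyer, den → queue [terrace, study, sauna, porch, foyer, den]
Visit terrace; enqueue garage → queue [study, sauna, porch, foyer, den, garage]
Visit study; enqueue parlor → queue [sauna, porch, foyer, den, garage, parlor]
Visit sauna → queue [porch, foyer, den, garage, parlor]
Visit porch; enqueue lab → queue [foyer, den, garage, parlor, lab]
Visit foyer → queue [den, garage, parlor, lab]
Visit den; enqueue library → queue [garage, parlor, lab, library]
Visit garage → queue [parlor, lab, library]
Visit parlor → queue [lab, library]
Visit lab → queue [library]
Visit library; enqueue hall → queue [hall]
Visit hall; enqueue gallery → queue [gallery]
Visit gallery → queue []

Visit order: office, terrace, study, sauna, porch, foyer, den, garage, parlor, lab, library, hall, gallery

hall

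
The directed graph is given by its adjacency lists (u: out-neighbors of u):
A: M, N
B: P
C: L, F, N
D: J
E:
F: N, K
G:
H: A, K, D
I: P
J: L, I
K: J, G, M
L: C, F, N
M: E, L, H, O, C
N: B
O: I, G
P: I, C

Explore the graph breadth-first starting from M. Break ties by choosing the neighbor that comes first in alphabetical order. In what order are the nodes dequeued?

M C E H L O F N A D K G I B J P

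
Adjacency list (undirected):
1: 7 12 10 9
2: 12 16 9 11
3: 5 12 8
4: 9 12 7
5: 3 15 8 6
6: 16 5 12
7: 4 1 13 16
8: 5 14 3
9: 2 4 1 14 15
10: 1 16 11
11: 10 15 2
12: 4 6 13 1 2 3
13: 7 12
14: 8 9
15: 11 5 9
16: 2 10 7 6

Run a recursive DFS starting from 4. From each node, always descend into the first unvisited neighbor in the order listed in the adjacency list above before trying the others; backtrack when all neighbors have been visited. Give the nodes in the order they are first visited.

Visit 4
4 → 9
9 → 2
2 → 12
12 → 6
6 → 16
16 → 10
10 → 1
1 → 7
7 → 13
10 → 11
11 → 15
15 → 5
5 → 3
3 → 8
8 → 14

4, 9, 2, 12, 6, 16, 10, 1, 7, 13, 11, 15, 5, 3, 8, 14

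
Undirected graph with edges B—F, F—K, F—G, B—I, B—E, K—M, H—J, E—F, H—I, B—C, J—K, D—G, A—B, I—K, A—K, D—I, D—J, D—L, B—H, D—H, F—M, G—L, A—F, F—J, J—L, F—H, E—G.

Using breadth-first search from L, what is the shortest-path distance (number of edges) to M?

3

Level 0: L
Level 1: D, G, J
Level 2: E, F, H, I, K
Level 3: A, B, M
Level 4: C
M first appears at level 3.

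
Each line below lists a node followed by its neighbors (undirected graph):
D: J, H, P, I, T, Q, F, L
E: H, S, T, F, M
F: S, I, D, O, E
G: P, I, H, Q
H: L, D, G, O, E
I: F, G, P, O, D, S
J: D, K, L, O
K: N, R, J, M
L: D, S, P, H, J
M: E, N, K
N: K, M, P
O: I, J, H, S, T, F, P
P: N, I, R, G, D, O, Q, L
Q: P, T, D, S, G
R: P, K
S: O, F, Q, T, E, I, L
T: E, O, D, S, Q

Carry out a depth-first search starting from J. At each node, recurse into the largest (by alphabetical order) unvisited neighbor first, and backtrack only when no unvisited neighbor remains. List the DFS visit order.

J → O → T → S → Q → P → R → K → N → M → E → H → L → D → I → G → F

Visit J
J → O
O → T
T → S
S → Q
Q → P
P → R
R → K
K → N
N → M
M → E
E → H
H → L
L → D
D → I
I → G
I → F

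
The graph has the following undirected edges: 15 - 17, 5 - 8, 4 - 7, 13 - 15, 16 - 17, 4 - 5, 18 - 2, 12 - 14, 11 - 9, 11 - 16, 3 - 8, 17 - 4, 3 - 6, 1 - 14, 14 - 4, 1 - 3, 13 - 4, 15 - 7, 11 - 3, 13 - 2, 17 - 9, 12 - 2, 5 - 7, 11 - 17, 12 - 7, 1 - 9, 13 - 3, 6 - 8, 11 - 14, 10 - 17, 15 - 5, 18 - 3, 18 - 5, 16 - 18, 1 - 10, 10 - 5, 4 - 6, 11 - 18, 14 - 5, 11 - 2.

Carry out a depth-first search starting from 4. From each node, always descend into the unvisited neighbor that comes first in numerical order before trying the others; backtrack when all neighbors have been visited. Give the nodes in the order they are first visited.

Visit 4
4 → 5
5 → 7
7 → 12
12 → 2
2 → 11
11 → 3
3 → 1
1 → 9
9 → 17
17 → 10
17 → 15
15 → 13
17 → 16
16 → 18
1 → 14
3 → 6
6 → 8

4, 5, 7, 12, 2, 11, 3, 1, 9, 17, 10, 15, 13, 16, 18, 14, 6, 8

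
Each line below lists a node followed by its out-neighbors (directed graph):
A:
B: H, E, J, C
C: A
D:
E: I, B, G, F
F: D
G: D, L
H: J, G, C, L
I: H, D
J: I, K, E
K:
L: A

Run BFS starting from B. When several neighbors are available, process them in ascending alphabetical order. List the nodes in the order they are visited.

Visit B; enqueue C, E, H, J → queue [C, E, H, J]
Visit C; enqueue A → queue [E, H, J, A]
Visit E; enqueue F, G, I → queue [H, J, A, F, G, I]
Visit H; enqueue L → queue [J, A, F, G, I, L]
Visit J; enqueue K → queue [A, F, G, I, L, K]
Visit A → queue [F, G, I, L, K]
Visit F; enqueue D → queue [G, I, L, K, D]
Visit G → queue [I, L, K, D]
Visit I → queue [L, K, D]
Visit L → queue [K, D]
Visit K → queue [D]
Visit D → queue []

B, C, E, H, J, A, F, G, I, L, K, D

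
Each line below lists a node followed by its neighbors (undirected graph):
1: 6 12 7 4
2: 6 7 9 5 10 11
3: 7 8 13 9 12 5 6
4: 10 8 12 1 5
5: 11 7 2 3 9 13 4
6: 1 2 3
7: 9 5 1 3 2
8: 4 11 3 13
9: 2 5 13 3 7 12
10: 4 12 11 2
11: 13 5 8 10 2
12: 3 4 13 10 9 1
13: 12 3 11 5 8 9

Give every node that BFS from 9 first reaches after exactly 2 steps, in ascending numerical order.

1, 4, 6, 8, 10, 11

Level 0: 9
Level 1: 2, 3, 5, 7, 12, 13
Level 2: 1, 4, 6, 8, 10, 11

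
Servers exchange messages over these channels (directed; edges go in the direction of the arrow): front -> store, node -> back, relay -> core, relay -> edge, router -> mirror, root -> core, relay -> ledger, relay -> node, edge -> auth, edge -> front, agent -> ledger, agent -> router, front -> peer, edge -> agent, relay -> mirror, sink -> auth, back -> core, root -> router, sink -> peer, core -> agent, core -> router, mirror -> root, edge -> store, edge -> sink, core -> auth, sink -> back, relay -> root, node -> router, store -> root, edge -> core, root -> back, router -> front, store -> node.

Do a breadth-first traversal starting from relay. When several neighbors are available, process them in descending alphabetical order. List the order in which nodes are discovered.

relay -> root -> node -> mirror -> ledger -> edge -> core -> router -> back -> store -> sink -> front -> auth -> agent -> peer

Visit relay; enqueue root, node, mirror, ledger, edge, core → queue [root, node, mirror, ledger, edge, core]
Visit root; enqueue router, back → queue [node, mirror, ledger, edge, core, router, back]
Visit node → queue [mirror, ledger, edge, core, router, back]
Visit mirror → queue [ledger, edge, core, router, back]
Visit ledger → queue [edge, core, router, back]
Visit edge; enqueue store, sink, front, auth, agent → queue [core, router, back, store, sink, front, auth, agent]
Visit core → queue [router, back, store, sink, front, auth, agent]
Visit router → queue [back, store, sink, front, auth, agent]
Visit back → queue [store, sink, front, auth, agent]
Visit store → queue [sink, front, auth, agent]
Visit sink; enqueue peer → queue [front, auth, agent, peer]
Visit front → queue [auth, agent, peer]
Visit auth → queue [agent, peer]
Visit agent → queue [peer]
Visit peer → queue []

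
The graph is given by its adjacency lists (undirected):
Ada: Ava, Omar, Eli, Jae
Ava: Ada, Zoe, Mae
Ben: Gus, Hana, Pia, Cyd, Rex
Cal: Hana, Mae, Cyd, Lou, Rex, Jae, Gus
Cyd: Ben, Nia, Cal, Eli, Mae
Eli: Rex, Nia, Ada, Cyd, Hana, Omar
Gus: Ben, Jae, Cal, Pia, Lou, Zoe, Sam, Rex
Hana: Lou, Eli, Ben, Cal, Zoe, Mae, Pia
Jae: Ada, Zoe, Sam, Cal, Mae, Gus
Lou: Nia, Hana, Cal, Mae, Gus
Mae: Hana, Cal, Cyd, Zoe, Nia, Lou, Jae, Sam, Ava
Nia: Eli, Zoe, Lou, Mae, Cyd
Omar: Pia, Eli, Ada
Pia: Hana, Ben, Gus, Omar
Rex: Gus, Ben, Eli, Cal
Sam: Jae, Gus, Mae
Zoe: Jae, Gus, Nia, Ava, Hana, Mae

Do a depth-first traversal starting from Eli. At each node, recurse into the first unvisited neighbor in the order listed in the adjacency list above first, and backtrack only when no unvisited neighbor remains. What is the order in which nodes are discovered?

Eli, Rex, Gus, Ben, Hana, Lou, Nia, Zoe, Jae, Ada, Ava, Mae, Cal, Cyd, Sam, Omar, Pia

Visit Eli
Eli → Rex
Rex → Gus
Gus → Ben
Ben → Hana
Hana → Lou
Lou → Nia
Nia → Zoe
Zoe → Jae
Jae → Ada
Ada → Ava
Ava → Mae
Mae → Cal
Cal → Cyd
Mae → Sam
Ada → Omar
Omar → Pia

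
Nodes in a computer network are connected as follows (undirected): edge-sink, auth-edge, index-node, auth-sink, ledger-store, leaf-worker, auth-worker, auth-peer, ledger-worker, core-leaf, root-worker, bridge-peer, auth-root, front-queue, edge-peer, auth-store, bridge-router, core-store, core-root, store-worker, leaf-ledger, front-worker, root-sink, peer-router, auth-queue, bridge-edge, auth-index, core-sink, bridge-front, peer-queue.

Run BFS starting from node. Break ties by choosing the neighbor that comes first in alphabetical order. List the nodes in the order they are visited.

node → index → auth → edge → peer → queue → root → sink → store → worker → bridge → router → front → core → ledger → leaf

Visit node; enqueue index → queue [index]
Visit index; enqueue auth → queue [auth]
Visit auth; enqueue edge, peer, queue, root, sink, store, worker → queue [edge, peer, queue, root, sink, store, worker]
Visit edge; enqueue bridge → queue [peer, queue, root, sink, store, worker, bridge]
Visit peer; enqueue router → queue [queue, root, sink, store, worker, bridge, router]
Visit queue; enqueue front → queue [root, sink, store, worker, bridge, router, front]
Visit root; enqueue core → queue [sink, store, worker, bridge, router, front, core]
Visit sink → queue [store, worker, bridge, router, front, core]
Visit store; enqueue ledger → queue [worker, bridge, router, front, core, ledger]
Visit worker; enqueue leaf → queue [bridge, router, front, core, ledger, leaf]
Visit bridge → queue [router, front, core, ledger, leaf]
Visit router → queue [front, core, ledger, leaf]
Visit front → queue [core, ledger, leaf]
Visit core → queue [ledger, leaf]
Visit ledger → queue [leaf]
Visit leaf → queue []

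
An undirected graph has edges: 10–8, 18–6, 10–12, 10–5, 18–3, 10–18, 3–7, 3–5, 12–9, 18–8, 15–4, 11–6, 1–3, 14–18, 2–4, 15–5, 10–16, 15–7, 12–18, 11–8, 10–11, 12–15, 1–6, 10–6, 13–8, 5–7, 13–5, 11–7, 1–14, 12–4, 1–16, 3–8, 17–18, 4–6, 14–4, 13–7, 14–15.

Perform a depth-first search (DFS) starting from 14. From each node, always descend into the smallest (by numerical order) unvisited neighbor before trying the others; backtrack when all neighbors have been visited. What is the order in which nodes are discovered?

14 1 3 5 7 11 6 4 2 12 9 10 8 13 18 17 16 15

Visit 14
14 → 1
1 → 3
3 → 5
5 → 7
7 → 11
11 → 6
6 → 4
4 → 2
4 → 12
12 → 9
12 → 10
10 → 8
8 → 13
8 → 18
18 → 17
10 → 16
12 → 15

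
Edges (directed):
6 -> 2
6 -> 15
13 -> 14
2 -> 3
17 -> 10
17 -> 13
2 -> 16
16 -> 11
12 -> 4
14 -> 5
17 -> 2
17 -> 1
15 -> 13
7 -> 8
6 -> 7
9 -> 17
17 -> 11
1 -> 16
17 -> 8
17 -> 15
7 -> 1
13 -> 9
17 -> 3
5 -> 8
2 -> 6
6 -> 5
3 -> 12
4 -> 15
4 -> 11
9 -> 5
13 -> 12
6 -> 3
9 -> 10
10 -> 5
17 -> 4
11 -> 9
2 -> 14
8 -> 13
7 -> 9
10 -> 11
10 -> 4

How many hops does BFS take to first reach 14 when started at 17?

2

Level 0: 17
Level 1: 1, 2, 3, 4, 8, 10, 11, 13, 15
Level 2: 5, 6, 9, 12, 14, 16
Level 3: 7
14 first appears at level 2.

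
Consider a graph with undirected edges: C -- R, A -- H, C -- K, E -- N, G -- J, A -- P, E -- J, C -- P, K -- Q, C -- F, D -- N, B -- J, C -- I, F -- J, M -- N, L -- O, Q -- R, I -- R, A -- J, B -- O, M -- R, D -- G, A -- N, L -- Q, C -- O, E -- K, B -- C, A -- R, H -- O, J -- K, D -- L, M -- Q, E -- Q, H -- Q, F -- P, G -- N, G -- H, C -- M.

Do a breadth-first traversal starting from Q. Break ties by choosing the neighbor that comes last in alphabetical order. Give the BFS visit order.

Q -> R -> M -> L -> K -> H -> E -> I -> C -> A -> N -> O -> D -> J -> G -> P -> F -> B

Visit Q; enqueue R, M, L, K, H, E → queue [R, M, L, K, H, E]
Visit R; enqueue I, C, A → queue [M, L, K, H, E, I, C, A]
Visit M; enqueue N → queue [L, K, H, E, I, C, A, N]
Visit L; enqueue O, D → queue [K, H, E, I, C, A, N, O, D]
Visit K; enqueue J → queue [H, E, I, C, A, N, O, D, J]
Visit H; enqueue G → queue [E, I, C, A, N, O, D, J, G]
Visit E → queue [I, C, A, N, O, D, J, G]
Visit I → queue [C, A, N, O, D, J, G]
Visit C; enqueue P, F, B → queue [A, N, O, D, J, G, P, F, B]
Visit A → queue [N, O, D, J, G, P, F, B]
Visit N → queue [O, D, J, G, P, F, B]
Visit O → queue [D, J, G, P, F, B]
Visit D → queue [J, G, P, F, B]
Visit J → queue [G, P, F, B]
Visit G → queue [P, F, B]
Visit P → queue [F, B]
Visit F → queue [B]
Visit B → queue []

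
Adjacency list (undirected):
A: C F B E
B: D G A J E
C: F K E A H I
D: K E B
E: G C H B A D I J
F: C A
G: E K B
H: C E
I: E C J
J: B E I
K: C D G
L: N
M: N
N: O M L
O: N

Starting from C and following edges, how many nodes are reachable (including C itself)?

BFS from C visits: C, F, K, E, A, H, I, D, G, B, J
Reachable nodes: 11 of 15 total.

11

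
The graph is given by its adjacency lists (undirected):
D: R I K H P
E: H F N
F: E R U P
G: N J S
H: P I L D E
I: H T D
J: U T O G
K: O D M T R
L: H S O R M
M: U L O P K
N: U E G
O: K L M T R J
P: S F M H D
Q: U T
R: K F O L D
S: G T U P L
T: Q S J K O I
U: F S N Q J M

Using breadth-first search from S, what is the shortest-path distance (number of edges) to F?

2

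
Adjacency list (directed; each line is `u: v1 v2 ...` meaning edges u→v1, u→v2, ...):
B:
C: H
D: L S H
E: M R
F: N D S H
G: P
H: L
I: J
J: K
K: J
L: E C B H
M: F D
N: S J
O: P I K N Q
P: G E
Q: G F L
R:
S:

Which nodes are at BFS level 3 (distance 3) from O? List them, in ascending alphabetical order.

B, C, D, H, M, R

Level 0: O
Level 1: I, K, N, P, Q
Level 2: E, F, G, J, L, S
Level 3: B, C, D, H, M, R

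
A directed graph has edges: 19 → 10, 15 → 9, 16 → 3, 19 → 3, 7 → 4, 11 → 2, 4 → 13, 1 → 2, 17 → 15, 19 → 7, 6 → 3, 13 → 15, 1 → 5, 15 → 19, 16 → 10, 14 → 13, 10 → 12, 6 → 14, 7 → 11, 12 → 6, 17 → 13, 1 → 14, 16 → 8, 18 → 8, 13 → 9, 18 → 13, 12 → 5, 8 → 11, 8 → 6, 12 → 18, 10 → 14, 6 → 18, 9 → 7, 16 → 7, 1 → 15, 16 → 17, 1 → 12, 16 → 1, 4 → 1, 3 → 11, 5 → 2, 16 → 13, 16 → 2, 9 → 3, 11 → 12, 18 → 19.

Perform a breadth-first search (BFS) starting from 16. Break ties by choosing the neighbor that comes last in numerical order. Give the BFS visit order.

Visit 16; enqueue 17, 13, 10, 8, 7, 3, 2, 1 → queue [17, 13, 10, 8, 7, 3, 2, 1]
Visit 17; enqueue 15 → queue [13, 10, 8, 7, 3, 2, 1, 15]
Visit 13; enqueue 9 → queue [10, 8, 7, 3, 2, 1, 15, 9]
Visit 10; enqueue 14, 12 → queue [8, 7, 3, 2, 1, 15, 9, 14, 12]
Visit 8; enqueue 11, 6 → queue [7, 3, 2, 1, 15, 9, 14, 12, 11, 6]
Visit 7; enqueue 4 → queue [3, 2, 1, 15, 9, 14, 12, 11, 6, 4]
Visit 3 → queue [2, 1, 15, 9, 14, 12, 11, 6, 4]
Visit 2 → queue [1, 15, 9, 14, 12, 11, 6, 4]
Visit 1; enqueue 5 → queue [15, 9, 14, 12, 11, 6, 4, 5]
Visit 15; enqueue 19 → queue [9, 14, 12, 11, 6, 4, 5, 19]
Visit 9 → queue [14, 12, 11, 6, 4, 5, 19]
Visit 14 → queue [12, 11, 6, 4, 5, 19]
Visit 12; enqueue 18 → queue [11, 6, 4, 5, 19, 18]
Visit 11 → queue [6, 4, 5, 19, 18]
Visit 6 → queue [4, 5, 19, 18]
Visit 4 → queue [5, 19, 18]
Visit 5 → queue [19, 18]
Visit 19 → queue [18]
Visit 18 → queue []

16, 17, 13, 10, 8, 7, 3, 2, 1, 15, 9, 14, 12, 11, 6, 4, 5, 19, 18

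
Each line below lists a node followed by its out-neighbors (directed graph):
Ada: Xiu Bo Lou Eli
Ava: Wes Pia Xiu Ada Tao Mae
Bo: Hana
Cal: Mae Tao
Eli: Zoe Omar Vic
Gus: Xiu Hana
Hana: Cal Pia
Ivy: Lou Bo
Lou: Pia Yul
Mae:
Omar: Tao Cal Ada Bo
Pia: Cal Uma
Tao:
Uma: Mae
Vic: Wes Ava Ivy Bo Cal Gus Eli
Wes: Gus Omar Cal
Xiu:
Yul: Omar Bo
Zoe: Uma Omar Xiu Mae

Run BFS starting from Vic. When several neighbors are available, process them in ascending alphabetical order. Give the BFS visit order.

Vic Ava Bo Cal Eli Gus Ivy Wes Ada Mae Pia Tao Xiu Hana Omar Zoe Lou Uma Yul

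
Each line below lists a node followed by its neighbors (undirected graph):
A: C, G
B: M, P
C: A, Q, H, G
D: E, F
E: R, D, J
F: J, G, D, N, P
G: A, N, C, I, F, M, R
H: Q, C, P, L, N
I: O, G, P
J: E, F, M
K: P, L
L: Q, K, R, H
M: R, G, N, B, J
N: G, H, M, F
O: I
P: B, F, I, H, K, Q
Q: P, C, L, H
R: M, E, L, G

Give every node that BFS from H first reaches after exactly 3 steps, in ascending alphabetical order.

D, E, J, O

Level 0: H
Level 1: C, L, N, P, Q
Level 2: A, B, F, G, I, K, M, R
Level 3: D, E, J, O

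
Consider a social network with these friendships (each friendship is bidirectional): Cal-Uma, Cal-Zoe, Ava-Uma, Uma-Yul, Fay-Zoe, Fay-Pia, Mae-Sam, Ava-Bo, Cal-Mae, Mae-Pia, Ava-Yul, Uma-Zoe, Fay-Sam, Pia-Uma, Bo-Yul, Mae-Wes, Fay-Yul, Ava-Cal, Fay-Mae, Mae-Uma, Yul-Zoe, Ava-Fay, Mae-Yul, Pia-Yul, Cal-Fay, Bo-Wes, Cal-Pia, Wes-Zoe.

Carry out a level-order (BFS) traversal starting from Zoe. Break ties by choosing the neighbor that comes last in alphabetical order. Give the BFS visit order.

Visit Zoe; enqueue Yul, Wes, Uma, Fay, Cal → queue [Yul, Wes, Uma, Fay, Cal]
Visit Yul; enqueue Pia, Mae, Bo, Ava → queue [Wes, Uma, Fay, Cal, Pia, Mae, Bo, Ava]
Visit Wes → queue [Uma, Fay, Cal, Pia, Mae, Bo, Ava]
Visit Uma → queue [Fay, Cal, Pia, Mae, Bo, Ava]
Visit Fay; enqueue Sam → queue [Cal, Pia, Mae, Bo, Ava, Sam]
Visit Cal → queue [Pia, Mae, Bo, Ava, Sam]
Visit Pia → queue [Mae, Bo, Ava, Sam]
Visit Mae → queue [Bo, Ava, Sam]
Visit Bo → queue [Ava, Sam]
Visit Ava → queue [Sam]
Visit Sam → queue []

Zoe, Yul, Wes, Uma, Fay, Cal, Pia, Mae, Bo, Ava, Sam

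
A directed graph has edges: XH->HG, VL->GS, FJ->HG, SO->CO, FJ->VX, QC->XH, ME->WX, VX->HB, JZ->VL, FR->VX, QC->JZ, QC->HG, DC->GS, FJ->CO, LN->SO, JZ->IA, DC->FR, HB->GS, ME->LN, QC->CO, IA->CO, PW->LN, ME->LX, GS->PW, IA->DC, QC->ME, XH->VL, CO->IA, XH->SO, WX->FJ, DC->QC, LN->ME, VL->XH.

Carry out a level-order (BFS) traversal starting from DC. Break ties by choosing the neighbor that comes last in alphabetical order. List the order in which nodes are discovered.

Visit DC; enqueue QC, GS, FR → queue [QC, GS, FR]
Visit QC; enqueue XH, ME, JZ, HG, CO → queue [GS, FR, XH, ME, JZ, HG, CO]
Visit GS; enqueue PW → queue [FR, XH, ME, JZ, HG, CO, PW]
Visit FR; enqueue VX → queue [XH, ME, JZ, HG, CO, PW, VX]
Visit XH; enqueue VL, SO → queue [ME, JZ, HG, CO, PW, VX, VL, SO]
Visit ME; enqueue WX, LX, LN → queue [JZ, HG, CO, PW, VX, VL, SO, WX, LX, LN]
Visit JZ; enqueue IA → queue [HG, CO, PW, VX, VL, SO, WX, LX, LN, IA]
Visit HG → queue [CO, PW, VX, VL, SO, WX, LX, LN, IA]
Visit CO → queue [PW, VX, VL, SO, WX, LX, LN, IA]
Visit PW → queue [VX, VL, SO, WX, LX, LN, IA]
Visit VX; enqueue HB → queue [VL, SO, WX, LX, LN, IA, HB]
Visit VL → queue [SO, WX, LX, LN, IA, HB]
Visit SO → queue [WX, LX, LN, IA, HB]
Visit WX; enqueue FJ → queue [LX, LN, IA, HB, FJ]
Visit LX → queue [LN, IA, HB, FJ]
Visit LN → queue [IA, HB, FJ]
Visit IA → queue [HB, FJ]
Visit HB → queue [FJ]
Visit FJ → queue []

DC → QC → GS → FR → XH → ME → JZ → HG → CO → PW → VX → VL → SO → WX → LX → LN → IA → HB → FJ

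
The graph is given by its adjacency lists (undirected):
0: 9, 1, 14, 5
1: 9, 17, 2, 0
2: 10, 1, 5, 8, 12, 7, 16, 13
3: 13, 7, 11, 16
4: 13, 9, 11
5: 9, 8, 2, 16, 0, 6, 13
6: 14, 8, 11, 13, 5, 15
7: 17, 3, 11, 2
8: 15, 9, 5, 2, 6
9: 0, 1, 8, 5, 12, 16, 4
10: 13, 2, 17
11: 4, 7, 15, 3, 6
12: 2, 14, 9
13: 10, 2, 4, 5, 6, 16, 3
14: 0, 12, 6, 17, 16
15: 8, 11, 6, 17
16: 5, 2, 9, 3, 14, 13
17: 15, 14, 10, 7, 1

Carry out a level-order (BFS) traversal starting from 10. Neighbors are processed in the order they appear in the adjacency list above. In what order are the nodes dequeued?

10, 13, 2, 17, 4, 5, 6, 16, 3, 1, 8, 12, 7, 15, 14, 9, 11, 0

Visit 10; enqueue 13, 2, 17 → queue [13, 2, 17]
Visit 13; enqueue 4, 5, 6, 16, 3 → queue [2, 17, 4, 5, 6, 16, 3]
Visit 2; enqueue 1, 8, 12, 7 → queue [17, 4, 5, 6, 16, 3, 1, 8, 12, 7]
Visit 17; enqueue 15, 14 → queue [4, 5, 6, 16, 3, 1, 8, 12, 7, 15, 14]
Visit 4; enqueue 9, 11 → queue [5, 6, 16, 3, 1, 8, 12, 7, 15, 14, 9, 11]
Visit 5; enqueue 0 → queue [6, 16, 3, 1, 8, 12, 7, 15, 14, 9, 11, 0]
Visit 6 → queue [16, 3, 1, 8, 12, 7, 15, 14, 9, 11, 0]
Visit 16 → queue [3, 1, 8, 12, 7, 15, 14, 9, 11, 0]
Visit 3 → queue [1, 8, 12, 7, 15, 14, 9, 11, 0]
Visit 1 → queue [8, 12, 7, 15, 14, 9, 11, 0]
Visit 8 → queue [12, 7, 15, 14, 9, 11, 0]
Visit 12 → queue [7, 15, 14, 9, 11, 0]
Visit 7 → queue [15, 14, 9, 11, 0]
Visit 15 → queue [14, 9, 11, 0]
Visit 14 → queue [9, 11, 0]
Visit 9 → queue [11, 0]
Visit 11 → queue [0]
Visit 0 → queue []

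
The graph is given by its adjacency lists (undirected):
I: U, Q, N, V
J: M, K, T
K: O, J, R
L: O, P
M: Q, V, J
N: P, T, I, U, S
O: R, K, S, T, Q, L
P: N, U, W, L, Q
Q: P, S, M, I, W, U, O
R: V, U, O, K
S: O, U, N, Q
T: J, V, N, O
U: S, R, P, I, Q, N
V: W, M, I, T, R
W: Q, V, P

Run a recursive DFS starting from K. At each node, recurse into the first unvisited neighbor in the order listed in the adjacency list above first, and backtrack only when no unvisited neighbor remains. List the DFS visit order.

K O R V W Q P N T J M I U S L

Visit K
K → O
O → R
R → V
V → W
W → Q
Q → P
P → N
N → T
T → J
J → M
N → I
I → U
U → S
P → L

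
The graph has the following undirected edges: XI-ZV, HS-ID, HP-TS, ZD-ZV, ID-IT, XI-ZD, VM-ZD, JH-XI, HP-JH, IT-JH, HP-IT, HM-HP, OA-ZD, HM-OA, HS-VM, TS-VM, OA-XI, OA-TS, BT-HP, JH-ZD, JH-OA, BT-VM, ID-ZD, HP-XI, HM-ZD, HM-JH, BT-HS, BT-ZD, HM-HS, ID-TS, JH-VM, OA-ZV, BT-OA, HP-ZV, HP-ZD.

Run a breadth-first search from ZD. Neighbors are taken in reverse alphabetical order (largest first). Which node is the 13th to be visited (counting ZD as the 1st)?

IT

Visit ZD; enqueue ZV, XI, VM, OA, JH, ID, HP, HM, BT → queue [ZV, XI, VM, OA, JH, ID, HP, HM, BT]
Visit ZV → queue [XI, VM, OA, JH, ID, HP, HM, BT]
Visit XI → queue [VM, OA, JH, ID, HP, HM, BT]
Visit VM; enqueue TS, HS → queue [OA, JH, ID, HP, HM, BT, TS, HS]
Visit OA → queue [JH, ID, HP, HM, BT, TS, HS]
Visit JH; enqueue IT → queue [ID, HP, HM, BT, TS, HS, IT]
Visit ID → queue [HP, HM, BT, TS, HS, IT]
Visit HP → queue [HM, BT, TS, HS, IT]
Visit HM → queue [BT, TS, HS, IT]
Visit BT → queue [TS, HS, IT]
Visit TS → queue [HS, IT]
Visit HS → queue [IT]
Visit IT → queue []

Visit order: ZD, ZV, XI, VM, OA, JH, ID, HP, HM, BT, TS, HS, IT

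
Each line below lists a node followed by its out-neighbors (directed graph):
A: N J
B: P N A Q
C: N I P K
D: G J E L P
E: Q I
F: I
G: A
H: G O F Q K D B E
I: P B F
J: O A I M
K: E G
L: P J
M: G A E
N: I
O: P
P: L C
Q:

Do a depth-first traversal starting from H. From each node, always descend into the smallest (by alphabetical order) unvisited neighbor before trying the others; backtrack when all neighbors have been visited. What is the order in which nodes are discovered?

H -> B -> A -> J -> I -> F -> P -> C -> K -> E -> Q -> G -> N -> L -> M -> O -> D

Visit H
H → B
B → A
A → J
J → I
I → F
I → P
P → C
C → K
K → E
E → Q
K → G
C → N
P → L
J → M
J → O
H → D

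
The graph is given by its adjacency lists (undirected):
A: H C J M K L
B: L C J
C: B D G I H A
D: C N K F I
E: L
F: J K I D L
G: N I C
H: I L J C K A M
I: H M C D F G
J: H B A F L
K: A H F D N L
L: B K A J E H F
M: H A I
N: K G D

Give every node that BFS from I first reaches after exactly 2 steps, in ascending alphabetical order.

Level 0: I
Level 1: C, D, F, G, H, M
Level 2: A, B, J, K, L, N
Level 3: E

A, B, J, K, L, N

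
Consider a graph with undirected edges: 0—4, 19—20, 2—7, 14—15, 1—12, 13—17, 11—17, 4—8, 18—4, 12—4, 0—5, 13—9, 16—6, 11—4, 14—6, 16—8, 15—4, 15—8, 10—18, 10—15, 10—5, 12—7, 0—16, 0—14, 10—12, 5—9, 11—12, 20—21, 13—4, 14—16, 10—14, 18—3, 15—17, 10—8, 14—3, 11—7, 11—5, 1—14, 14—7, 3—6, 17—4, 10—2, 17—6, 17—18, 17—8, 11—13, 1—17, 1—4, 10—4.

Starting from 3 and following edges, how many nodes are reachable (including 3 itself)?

19

BFS from 3 visits: 3, 6, 14, 18, 16, 17, 0, 1, 7, 10, 15, 4, 8, 11, 13, 5, 12, 2, 9
Reachable nodes: 19 of 22 total.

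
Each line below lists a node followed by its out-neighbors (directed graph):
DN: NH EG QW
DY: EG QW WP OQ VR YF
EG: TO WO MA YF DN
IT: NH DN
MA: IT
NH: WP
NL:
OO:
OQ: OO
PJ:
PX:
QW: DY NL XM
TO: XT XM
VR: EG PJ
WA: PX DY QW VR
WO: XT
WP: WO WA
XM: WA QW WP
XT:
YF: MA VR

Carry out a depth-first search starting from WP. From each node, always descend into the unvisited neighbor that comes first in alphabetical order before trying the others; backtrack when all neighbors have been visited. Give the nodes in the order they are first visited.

Visit WP
WP → WA
WA → DY
DY → EG
EG → DN
DN → NH
DN → QW
QW → NL
QW → XM
EG → MA
MA → IT
EG → TO
TO → XT
EG → WO
EG → YF
YF → VR
VR → PJ
DY → OQ
OQ → OO
WA → PX

WP WA DY EG DN NH QW NL XM MA IT TO XT WO YF VR PJ OQ OO PX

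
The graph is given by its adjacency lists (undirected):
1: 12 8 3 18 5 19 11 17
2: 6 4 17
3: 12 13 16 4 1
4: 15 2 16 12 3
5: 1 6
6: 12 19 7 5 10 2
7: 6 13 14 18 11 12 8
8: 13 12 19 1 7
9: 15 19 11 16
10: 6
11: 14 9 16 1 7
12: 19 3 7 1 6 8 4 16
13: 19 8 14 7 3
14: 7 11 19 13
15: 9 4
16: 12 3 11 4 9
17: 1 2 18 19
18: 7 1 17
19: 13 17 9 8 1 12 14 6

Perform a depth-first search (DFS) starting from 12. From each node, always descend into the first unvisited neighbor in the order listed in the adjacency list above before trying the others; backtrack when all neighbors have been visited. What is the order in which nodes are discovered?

Visit 12
12 → 19
19 → 13
13 → 8
8 → 1
1 → 3
3 → 16
16 → 11
11 → 14
14 → 7
7 → 6
6 → 5
6 → 10
6 → 2
2 → 4
4 → 15
15 → 9
2 → 17
17 → 18

12 19 13 8 1 3 16 11 14 7 6 5 10 2 4 15 9 17 18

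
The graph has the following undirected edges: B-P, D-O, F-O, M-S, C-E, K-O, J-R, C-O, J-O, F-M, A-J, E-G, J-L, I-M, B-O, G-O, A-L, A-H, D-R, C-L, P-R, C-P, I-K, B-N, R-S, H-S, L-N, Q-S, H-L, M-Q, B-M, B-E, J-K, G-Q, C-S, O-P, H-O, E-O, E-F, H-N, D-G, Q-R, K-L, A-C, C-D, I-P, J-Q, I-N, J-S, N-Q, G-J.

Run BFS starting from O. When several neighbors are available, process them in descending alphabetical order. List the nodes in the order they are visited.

O → P → K → J → H → G → F → E → D → C → B → R → I → L → S → Q → A → N → M

Visit O; enqueue P, K, J, H, G, F, E, D, C, B → queue [P, K, J, H, G, F, E, D, C, B]
Visit P; enqueue R, I → queue [K, J, H, G, F, E, D, C, B, R, I]
Visit K; enqueue L → queue [J, H, G, F, E, D, C, B, R, I, L]
Visit J; enqueue S, Q, A → queue [H, G, F, E, D, C, B, R, I, L, S, Q, A]
Visit H; enqueue N → queue [G, F, E, D, C, B, R, I, L, S, Q, A, N]
Visit G → queue [F, E, D, C, B, R, I, L, S, Q, A, N]
Visit F; enqueue M → queue [E, D, C, B, R, I, L, S, Q, A, N, M]
Visit E → queue [D, C, B, R, I, L, S, Q, A, N, M]
Visit D → queue [C, B, R, I, L, S, Q, A, N, M]
Visit C → queue [B, R, I, L, S, Q, A, N, M]
Visit B → queue [R, I, L, S, Q, A, N, M]
Visit R → queue [I, L, S, Q, A, N, M]
Visit I → queue [L, S, Q, A, N, M]
Visit L → queue [S, Q, A, N, M]
Visit S → queue [Q, A, N, M]
Visit Q → queue [A, N, M]
Visit A → queue [N, M]
Visit N → queue [M]
Visit M → queue []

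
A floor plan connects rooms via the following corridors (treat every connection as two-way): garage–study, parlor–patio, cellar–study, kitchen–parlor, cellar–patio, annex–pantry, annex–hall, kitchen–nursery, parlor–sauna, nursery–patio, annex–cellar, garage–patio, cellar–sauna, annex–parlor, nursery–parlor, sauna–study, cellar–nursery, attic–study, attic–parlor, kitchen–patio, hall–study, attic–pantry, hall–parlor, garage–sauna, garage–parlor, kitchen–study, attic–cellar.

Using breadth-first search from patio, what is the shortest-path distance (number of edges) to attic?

Level 0: patio
Level 1: cellar, garage, kitchen, nursery, parlor
Level 2: annex, attic, hall, sauna, study
Level 3: pantry
attic first appears at level 2.

2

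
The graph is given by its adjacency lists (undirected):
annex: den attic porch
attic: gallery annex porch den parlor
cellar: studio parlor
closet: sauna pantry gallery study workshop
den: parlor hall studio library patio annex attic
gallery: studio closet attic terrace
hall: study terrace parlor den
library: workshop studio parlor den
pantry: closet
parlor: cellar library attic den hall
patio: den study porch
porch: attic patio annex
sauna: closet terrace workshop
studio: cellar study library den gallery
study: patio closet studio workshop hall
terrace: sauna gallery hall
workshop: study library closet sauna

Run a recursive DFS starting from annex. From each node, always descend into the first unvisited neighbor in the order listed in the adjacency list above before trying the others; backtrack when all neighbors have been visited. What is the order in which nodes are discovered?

Visit annex
annex → den
den → parlor
parlor → cellar
cellar → studio
studio → study
study → patio
patio → porch
porch → attic
attic → gallery
gallery → closet
closet → sauna
sauna → terrace
terrace → hall
sauna → workshop
workshop → library
closet → pantry

annex den parlor cellar studio study patio porch attic gallery closet sauna terrace hall workshop library pantry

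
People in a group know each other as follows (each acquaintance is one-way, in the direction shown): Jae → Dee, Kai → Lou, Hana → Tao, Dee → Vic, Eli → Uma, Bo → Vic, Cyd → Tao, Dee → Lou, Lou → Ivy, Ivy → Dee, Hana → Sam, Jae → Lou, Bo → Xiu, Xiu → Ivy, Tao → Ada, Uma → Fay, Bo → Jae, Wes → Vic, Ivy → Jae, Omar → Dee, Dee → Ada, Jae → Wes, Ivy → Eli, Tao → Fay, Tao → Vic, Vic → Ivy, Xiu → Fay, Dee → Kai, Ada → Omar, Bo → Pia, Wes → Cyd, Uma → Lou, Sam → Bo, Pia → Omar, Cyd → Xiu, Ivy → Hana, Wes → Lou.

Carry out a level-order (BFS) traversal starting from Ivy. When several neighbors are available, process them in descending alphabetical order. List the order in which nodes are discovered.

Visit Ivy; enqueue Jae, Hana, Eli, Dee → queue [Jae, Hana, Eli, Dee]
Visit Jae; enqueue Wes, Lou → queue [Hana, Eli, Dee, Wes, Lou]
Visit Hana; enqueue Tao, Sam → queue [Eli, Dee, Wes, Lou, Tao, Sam]
Visit Eli; enqueue Uma → queue [Dee, Wes, Lou, Tao, Sam, Uma]
Visit Dee; enqueue Vic, Kai, Ada → queue [Wes, Lou, Tao, Sam, Uma, Vic, Kai, Ada]
Visit Wes; enqueue Cyd → queue [Lou, Tao, Sam, Uma, Vic, Kai, Ada, Cyd]
Visit Lou → queue [Tao, Sam, Uma, Vic, Kai, Ada, Cyd]
Visit Tao; enqueue Fay → queue [Sam, Uma, Vic, Kai, Ada, Cyd, Fay]
Visit Sam; enqueue Bo → queue [Uma, Vic, Kai, Ada, Cyd, Fay, Bo]
Visit Uma → queue [Vic, Kai, Ada, Cyd, Fay, Bo]
Visit Vic → queue [Kai, Ada, Cyd, Fay, Bo]
Visit Kai → queue [Ada, Cyd, Fay, Bo]
Visit Ada; enqueue Omar → queue [Cyd, Fay, Bo, Omar]
Visit Cyd; enqueue Xiu → queue [Fay, Bo, Omar, Xiu]
Visit Fay → queue [Bo, Omar, Xiu]
Visit Bo; enqueue Pia → queue [Omar, Xiu, Pia]
Visit Omar → queue [Xiu, Pia]
Visit Xiu → queue [Pia]
Visit Pia → queue []

Ivy -> Jae -> Hana -> Eli -> Dee -> Wes -> Lou -> Tao -> Sam -> Uma -> Vic -> Kai -> Ada -> Cyd -> Fay -> Bo -> Omar -> Xiu -> Pia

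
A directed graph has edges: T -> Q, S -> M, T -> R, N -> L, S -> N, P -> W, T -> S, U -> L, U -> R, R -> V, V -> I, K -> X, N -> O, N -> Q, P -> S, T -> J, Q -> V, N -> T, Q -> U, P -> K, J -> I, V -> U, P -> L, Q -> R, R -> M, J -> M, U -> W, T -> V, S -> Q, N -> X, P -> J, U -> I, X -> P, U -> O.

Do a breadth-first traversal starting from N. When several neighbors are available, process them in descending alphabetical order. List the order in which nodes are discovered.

N -> X -> T -> Q -> O -> L -> P -> V -> S -> R -> J -> U -> W -> K -> I -> M

Visit N; enqueue X, T, Q, O, L → queue [X, T, Q, O, L]
Visit X; enqueue P → queue [T, Q, O, L, P]
Visit T; enqueue V, S, R, J → queue [Q, O, L, P, V, S, R, J]
Visit Q; enqueue U → queue [O, L, P, V, S, R, J, U]
Visit O → queue [L, P, V, S, R, J, U]
Visit L → queue [P, V, S, R, J, U]
Visit P; enqueue W, K → queue [V, S, R, J, U, W, K]
Visit V; enqueue I → queue [S, R, J, U, W, K, I]
Visit S; enqueue M → queue [R, J, U, W, K, I, M]
Visit R → queue [J, U, W, K, I, M]
Visit J → queue [U, W, K, I, M]
Visit U → queue [W, K, I, M]
Visit W → queue [K, I, M]
Visit K → queue [I, M]
Visit I → queue [M]
Visit M → queue []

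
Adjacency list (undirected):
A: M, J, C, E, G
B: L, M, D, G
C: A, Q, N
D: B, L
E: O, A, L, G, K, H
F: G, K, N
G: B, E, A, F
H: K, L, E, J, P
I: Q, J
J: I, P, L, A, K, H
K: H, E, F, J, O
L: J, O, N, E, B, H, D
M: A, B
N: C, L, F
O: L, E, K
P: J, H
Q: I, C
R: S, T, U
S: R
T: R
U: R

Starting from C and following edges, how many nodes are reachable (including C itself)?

BFS from C visits: C, A, Q, N, M, J, E, G, I, L, F, B, P, K, H, O, D
Reachable nodes: 17 of 21 total.

17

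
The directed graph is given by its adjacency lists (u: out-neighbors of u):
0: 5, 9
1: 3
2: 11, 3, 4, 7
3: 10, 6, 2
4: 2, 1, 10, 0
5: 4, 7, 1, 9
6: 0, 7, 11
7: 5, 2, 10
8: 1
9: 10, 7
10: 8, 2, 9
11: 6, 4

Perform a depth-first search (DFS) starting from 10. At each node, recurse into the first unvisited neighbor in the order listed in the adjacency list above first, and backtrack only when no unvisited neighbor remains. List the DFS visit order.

Visit 10
10 → 8
8 → 1
1 → 3
3 → 6
6 → 0
0 → 5
5 → 4
4 → 2
2 → 11
2 → 7
5 → 9

10, 8, 1, 3, 6, 0, 5, 4, 2, 11, 7, 9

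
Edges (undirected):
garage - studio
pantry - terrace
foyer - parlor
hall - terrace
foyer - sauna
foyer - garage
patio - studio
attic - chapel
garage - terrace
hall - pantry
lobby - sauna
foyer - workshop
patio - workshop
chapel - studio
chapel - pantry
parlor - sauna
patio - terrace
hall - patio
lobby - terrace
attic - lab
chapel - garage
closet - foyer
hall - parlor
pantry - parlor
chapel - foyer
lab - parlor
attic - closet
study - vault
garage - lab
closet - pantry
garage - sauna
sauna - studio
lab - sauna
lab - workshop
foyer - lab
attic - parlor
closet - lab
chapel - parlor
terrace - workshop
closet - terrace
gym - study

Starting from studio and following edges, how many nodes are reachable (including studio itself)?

15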